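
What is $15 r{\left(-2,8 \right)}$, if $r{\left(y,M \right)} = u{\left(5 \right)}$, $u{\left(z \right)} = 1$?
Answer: $15$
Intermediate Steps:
$r{\left(y,M \right)} = 1$
$15 r{\left(-2,8 \right)} = 15 \cdot 1 = 15$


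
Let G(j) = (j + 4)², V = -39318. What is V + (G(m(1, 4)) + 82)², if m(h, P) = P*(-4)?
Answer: 11758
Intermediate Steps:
m(h, P) = -4*P
G(j) = (4 + j)²
V + (G(m(1, 4)) + 82)² = -39318 + ((4 - 4*4)² + 82)² = -39318 + ((4 - 16)² + 82)² = -39318 + ((-12)² + 82)² = -39318 + (144 + 82)² = -39318 + 226² = -39318 + 51076 = 11758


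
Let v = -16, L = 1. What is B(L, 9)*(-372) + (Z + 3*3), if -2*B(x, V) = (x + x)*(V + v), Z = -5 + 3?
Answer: -2597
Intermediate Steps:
Z = -2
B(x, V) = -x*(-16 + V) (B(x, V) = -(x + x)*(V - 16)/2 = -2*x*(-16 + V)/2 = -x*(-16 + V))
B(L, 9)*(-372) + (Z + 3*3) = (1*(16 - 1*9))*(-372) + (-2 + 3*3) = (1*(16 - 9))*(-372) + (-2 + 9) = (1*7)*(-372) + 7 = 7*(-372) + 7 = -2604 + 7 = -2597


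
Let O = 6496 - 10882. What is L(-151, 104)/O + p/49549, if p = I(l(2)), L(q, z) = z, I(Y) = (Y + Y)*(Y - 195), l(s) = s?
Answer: -4269544/108660957 ≈ -0.039292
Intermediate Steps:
I(Y) = 2*Y*(-195 + Y) (I(Y) = (2*Y)*(-195 + Y) = 2*Y*(-195 + Y))
p = -772 (p = 2*2*(-195 + 2) = 2*2*(-193) = -772)
O = -4386
L(-151, 104)/O + p/49549 = 104/(-4386) - 772/49549 = 104*(-1/4386) - 772*1/49549 = -52/2193 - 772/49549 = -4269544/108660957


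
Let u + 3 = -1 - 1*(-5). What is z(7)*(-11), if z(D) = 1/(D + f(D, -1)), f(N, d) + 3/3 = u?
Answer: -11/7 ≈ -1.5714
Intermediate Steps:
u = 1 (u = -3 + (-1 - 1*(-5)) = -3 + (-1 + 5) = -3 + 4 = 1)
f(N, d) = 0 (f(N, d) = -1 + 1 = 0)
z(D) = 1/D (z(D) = 1/(D + 0) = 1/D)
z(7)*(-11) = -11/7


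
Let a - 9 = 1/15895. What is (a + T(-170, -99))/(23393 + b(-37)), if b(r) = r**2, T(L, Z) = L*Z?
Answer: 133827953/196795995 ≈ 0.68003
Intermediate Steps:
a = 143056/15895 (a = 9 + 1/15895 = 143056/15895 ≈ 9.0001)
(a + T(-170, -99))/(23393 + b(-37)) = (143056/15895 - 170*(-99))/(23393 + (-37)**2) = (143056/15895 + 16830)/(23393 + 1369) = (267655906/15895)/24762 = (267655906/15895)*(1/24762) = 133827953/196795995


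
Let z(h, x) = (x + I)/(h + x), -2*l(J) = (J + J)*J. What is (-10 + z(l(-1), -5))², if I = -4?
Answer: 289/4 ≈ 72.250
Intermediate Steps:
l(J) = -J² (l(J) = -(J + J)*J/2 = -2*J*J/2 = -J²)
z(h, x) = (-4 + x)/(h + x) (z(h, x) = (x - 4)/(h + x) = (-4 + x)/(h + x))
(-10 + z(l(-1), -5))² = (-10 + (-4 - 5)/(-1*(-1)² - 5))² = (-10 - 9/(-1*1 - 5))² = (-10 - 9/(-1 - 5))² = (-10 - 9/(-6))² = (-10 - ⅙*(-9))² = (-10 + 3/2)² = (-17/2)² = 289/4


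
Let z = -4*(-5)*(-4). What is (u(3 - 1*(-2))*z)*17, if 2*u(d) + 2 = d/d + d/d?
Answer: 0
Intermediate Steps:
u(d) = 0 (u(d) = -1 + (d/d + d/d)/2 = -1 + (1 + 1)/2 = -1 + (½)*2 = -1 + 1 = 0)
z = -80 (z = 20*(-4) = -80)
(u(3 - 1*(-2))*z)*17 = (0*(-80))*17 = 0*17 = 0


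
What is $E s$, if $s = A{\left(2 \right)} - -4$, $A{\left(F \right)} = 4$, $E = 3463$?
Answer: $27704$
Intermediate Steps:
$s = 8$ ($s = 4 - -4 = 4 + 4 = 8$)
$E s = 3463 \cdot 8 = 27704$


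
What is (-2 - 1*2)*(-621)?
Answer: 2484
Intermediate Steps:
(-2 - 1*2)*(-621) = (-2 - 2)*(-621) = -4*(-621) = 2484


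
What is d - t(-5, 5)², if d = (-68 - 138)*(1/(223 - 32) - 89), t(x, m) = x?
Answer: 3496813/191 ≈ 18308.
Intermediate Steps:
d = 3501588/191 (d = -206*(1/191 - 89) = -206*(-16998/191) = 3501588/191 ≈ 18333.)
d - t(-5, 5)² = 3501588/191 - 1*(-5)² = 3501588/191 - 1*25 = 3501588/191 - 25 = 3496813/191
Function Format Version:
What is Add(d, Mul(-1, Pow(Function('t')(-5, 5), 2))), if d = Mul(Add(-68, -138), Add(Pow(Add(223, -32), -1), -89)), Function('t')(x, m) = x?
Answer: Rational(3496813, 191) ≈ 18308.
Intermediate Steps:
d = Rational(3501588, 191) (d = Mul(-206, Add(Pow(191, -1), -89)) = Mul(-206, Add(Rational(1, 191), -89)) = Mul(-206, Rational(-16998, 191)) = Rational(3501588, 191) ≈ 18333.)
Add(d, Mul(-1, Pow(Function('t')(-5, 5), 2))) = Add(Rational(3501588, 191), Mul(-1, Pow(-5, 2))) = Add(Rational(3501588, 191), Mul(-1, 25)) = Add(Rational(3501588, 191), -25) = Rational(3496813, 191)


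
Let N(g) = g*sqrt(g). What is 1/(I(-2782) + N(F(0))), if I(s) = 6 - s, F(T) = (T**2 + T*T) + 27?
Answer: 2788/7753261 - 81*sqrt(3)/7753261 ≈ 0.00034150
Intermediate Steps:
F(T) = 27 + 2*T**2 (F(T) = (T**2 + T**2) + 27 = 2*T**2 + 27 = 27 + 2*T**2)
N(g) = g**(3/2)
1/(I(-2782) + N(F(0))) = 1/((6 - 1*(-2782)) + (27 + 2*0**2)**(3/2)) = 1/((6 + 2782) + (27 + 2*0)**(3/2)) = 1/(2788 + (27 + 0)**(3/2)) = 1/(2788 + 27**(3/2)) = 1/(2788 + 81*sqrt(3))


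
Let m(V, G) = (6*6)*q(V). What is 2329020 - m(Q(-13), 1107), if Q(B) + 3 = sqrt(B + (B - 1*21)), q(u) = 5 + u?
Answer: 2328948 - 36*I*sqrt(47) ≈ 2.3289e+6 - 246.8*I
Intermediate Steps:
Q(B) = -3 + sqrt(-21 + 2*B) (Q(B) = -3 + sqrt(B + (B - 1*21)) = -3 + sqrt(B + (B - 21)) = -3 + sqrt(B + (-21 + B)) = -3 + sqrt(-21 + 2*B))
m(V, G) = 180 + 36*V (m(V, G) = (6*6)*(5 + V) = 36*(5 + V) = 180 + 36*V)
2329020 - m(Q(-13), 1107) = 2329020 - (180 + 36*(-3 + sqrt(-21 + 2*(-13)))) = 2329020 - (180 + 36*(-3 + sqrt(-21 - 26))) = 2329020 - (180 + 36*(-3 + sqrt(-47))) = 2329020 - (180 + 36*(-3 + I*sqrt(47))) = 2329020 - (180 + (-108 + 36*I*sqrt(47))) = 2329020 - (72 + 36*I*sqrt(47)) = 2329020 + (-72 - 36*I*sqrt(47)) = 2328948 - 36*I*sqrt(47)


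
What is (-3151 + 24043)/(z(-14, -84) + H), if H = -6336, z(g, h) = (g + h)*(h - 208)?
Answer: 5223/5570 ≈ 0.93770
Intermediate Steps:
z(g, h) = (-208 + h)*(g + h) (z(g, h) = (g + h)*(-208 + h) = (-208 + h)*(g + h))
(-3151 + 24043)/(z(-14, -84) + H) = (-3151 + 24043)/(((-84)² - 208*(-14) - 208*(-84) - 14*(-84)) - 6336) = 20892/((7056 + 2912 + 17472 + 1176) - 6336) = 20892/(28616 - 6336) = 20892/22280 = 20892*(1/22280) = 5223/5570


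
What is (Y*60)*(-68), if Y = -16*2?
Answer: 130560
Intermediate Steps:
Y = -32
(Y*60)*(-68) = -32*60*(-68) = -1920*(-68) = 130560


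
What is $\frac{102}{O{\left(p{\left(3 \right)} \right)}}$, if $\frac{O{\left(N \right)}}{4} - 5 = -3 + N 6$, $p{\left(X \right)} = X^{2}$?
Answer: $\frac{51}{112} \approx 0.45536$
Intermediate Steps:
$O{\left(N \right)} = 8 + 24 N$ ($O{\left(N \right)} = 20 + 4 \left(-3 + N 6\right) = 20 + 4 \left(-3 + 6 N\right) = 20 + \left(-12 + 24 N\right) = 8 + 24 N$)
$\frac{102}{O{\left(p{\left(3 \right)} \right)}} = \frac{102}{8 + 24 \cdot 3^{2}} = \frac{102}{8 + 24 \cdot 9} = \frac{102}{8 + 216} = \frac{102}{224} = 102 \cdot \frac{1}{224} = \frac{51}{112}$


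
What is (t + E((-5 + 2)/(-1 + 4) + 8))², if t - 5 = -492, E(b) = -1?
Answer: 238144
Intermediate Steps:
t = -487 (t = 5 - 492 = -487)
(t + E((-5 + 2)/(-1 + 4) + 8))² = (-487 - 1)² = (-488)² = 238144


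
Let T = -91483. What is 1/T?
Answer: -1/91483 ≈ -1.0931e-5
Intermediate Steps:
1/T = 1/(-91483) = -1/91483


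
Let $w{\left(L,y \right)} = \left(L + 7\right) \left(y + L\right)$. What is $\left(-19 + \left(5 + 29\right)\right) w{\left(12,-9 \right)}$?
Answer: $855$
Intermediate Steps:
$w{\left(L,y \right)} = \left(7 + L\right) \left(L + y\right)$
$\left(-19 + \left(5 + 29\right)\right) w{\left(12,-9 \right)} = \left(-19 + \left(5 + 29\right)\right) \left(12^{2} + 7 \cdot 12 + 7 \left(-9\right) + 12 \left(-9\right)\right) = \left(-19 + 34\right) \left(144 + 84 - 63 - 108\right) = 15 \cdot 57 = 855$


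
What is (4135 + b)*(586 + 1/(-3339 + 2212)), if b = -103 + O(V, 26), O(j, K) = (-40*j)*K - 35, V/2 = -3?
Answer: 6760729777/1127 ≈ 5.9989e+6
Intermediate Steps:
V = -6 (V = 2*(-3) = -6)
O(j, K) = -35 - 40*K*j (O(j, K) = -40*K*j - 35 = -35 - 40*K*j)
b = 6102 (b = -103 + (-35 - 40*26*(-6)) = -103 + (-35 + 6240) = -103 + 6205 = 6102)
(4135 + b)*(586 + 1/(-3339 + 2212)) = (4135 + 6102)*(586 + 1/(-3339 + 2212)) = 10237*(586 + 1/(-1127)) = 10237*(586 - 1/1127) = 10237*(660421/1127) = 6760729777/1127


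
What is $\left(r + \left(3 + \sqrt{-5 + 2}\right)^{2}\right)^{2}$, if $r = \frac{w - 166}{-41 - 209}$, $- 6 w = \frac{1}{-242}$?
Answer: $- \frac{8379341021039}{131769000000} + \frac{2419031 i \sqrt{3}}{30250} \approx -63.591 + 138.51 i$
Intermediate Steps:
$w = \frac{1}{1452}$ ($w = - \frac{1}{6 \left(-242\right)} = \left(- \frac{1}{6}\right) \left(- \frac{1}{242}\right) = \frac{1}{1452} \approx 0.00068871$)
$r = \frac{241031}{363000}$ ($r = \frac{\frac{1}{1452} - 166}{-41 - 209} = - \frac{241031}{1452 \left(-250\right)} = \left(- \frac{241031}{1452}\right) \left(- \frac{1}{250}\right) = \frac{241031}{363000} \approx 0.664$)
$\left(r + \left(3 + \sqrt{-5 + 2}\right)^{2}\right)^{2} = \left(\frac{241031}{363000} + \left(3 + \sqrt{-5 + 2}\right)^{2}\right)^{2} = \left(\frac{241031}{363000} + \left(3 + \sqrt{-3}\right)^{2}\right)^{2} = \left(\frac{241031}{363000} + \left(3 + i \sqrt{3}\right)^{2}\right)^{2}$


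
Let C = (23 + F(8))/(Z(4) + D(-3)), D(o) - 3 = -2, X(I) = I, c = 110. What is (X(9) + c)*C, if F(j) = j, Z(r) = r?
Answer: 3689/5 ≈ 737.80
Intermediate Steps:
D(o) = 1 (D(o) = 3 - 2 = 1)
C = 31/5 (C = (23 + 8)/(4 + 1) = 31/5 ≈ 6.2000)
(X(9) + c)*C = (9 + 110)*(31/5) = 119*(31/5) = 3689/5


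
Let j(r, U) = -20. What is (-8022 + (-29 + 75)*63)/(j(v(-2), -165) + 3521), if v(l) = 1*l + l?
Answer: -1708/1167 ≈ -1.4636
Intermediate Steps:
v(l) = 2*l (v(l) = l + l = 2*l)
(-8022 + (-29 + 75)*63)/(j(v(-2), -165) + 3521) = (-8022 + (-29 + 75)*63)/(-20 + 3521) = (-8022 + 46*63)/3501 = (-8022 + 2898)*(1/3501) = -5124*1/3501 = -1708/1167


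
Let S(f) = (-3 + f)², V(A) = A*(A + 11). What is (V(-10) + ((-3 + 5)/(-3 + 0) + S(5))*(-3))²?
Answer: 400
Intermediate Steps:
V(A) = A*(11 + A)
(V(-10) + ((-3 + 5)/(-3 + 0) + S(5))*(-3))² = (-10*(11 - 10) + ((-3 + 5)/(-3 + 0) + (-3 + 5)²)*(-3))² = (-10*1 + (2/(-3) + 2²)*(-3))² = (-10 + (2*(-⅓) + 4)*(-3))² = (-10 + (-⅔ + 4)*(-3))² = (-10 + (10/3)*(-3))² = (-10 - 10)² = (-20)² = 400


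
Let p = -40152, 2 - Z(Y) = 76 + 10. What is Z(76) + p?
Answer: -40236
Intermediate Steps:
Z(Y) = -84 (Z(Y) = 2 - (76 + 10) = 2 - 1*86 = 2 - 86 = -84)
Z(76) + p = -84 - 40152 = -40236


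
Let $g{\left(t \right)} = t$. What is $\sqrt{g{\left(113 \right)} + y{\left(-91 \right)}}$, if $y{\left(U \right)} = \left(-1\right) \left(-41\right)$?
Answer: $\sqrt{154} \approx 12.41$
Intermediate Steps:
$y{\left(U \right)} = 41$
$\sqrt{g{\left(113 \right)} + y{\left(-91 \right)}} = \sqrt{113 + 41} = \sqrt{154}$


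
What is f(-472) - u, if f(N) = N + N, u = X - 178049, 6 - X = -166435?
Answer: 10664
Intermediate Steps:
X = 166441 (X = 6 - 1*(-166435) = 6 + 166435 = 166441)
u = -11608 (u = 166441 - 178049 = -11608)
f(N) = 2*N
f(-472) - u = 2*(-472) - 1*(-11608) = -944 + 11608 = 10664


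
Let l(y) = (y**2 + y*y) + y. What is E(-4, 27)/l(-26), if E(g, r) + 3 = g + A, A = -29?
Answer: -6/221 ≈ -0.027149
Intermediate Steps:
E(g, r) = -32 + g (E(g, r) = -3 + (g - 29) = -3 + (-29 + g) = -32 + g)
l(y) = y + 2*y**2 (l(y) = (y**2 + y**2) + y = 2*y**2 + y = y + 2*y**2)
E(-4, 27)/l(-26) = (-32 - 4)/((-26*(1 + 2*(-26)))) = -36*(-1/(26*(1 - 52))) = -36/((-26*(-51))) = -36/1326 = -36*1/1326 = -6/221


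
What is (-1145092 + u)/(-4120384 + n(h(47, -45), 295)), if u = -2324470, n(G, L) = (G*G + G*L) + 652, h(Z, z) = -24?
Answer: 1734781/2063118 ≈ 0.84085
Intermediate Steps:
n(G, L) = 652 + G² + G*L (n(G, L) = (G² + G*L) + 652 = 652 + G² + G*L)
(-1145092 + u)/(-4120384 + n(h(47, -45), 295)) = (-1145092 - 2324470)/(-4120384 + (652 + (-24)² - 24*295)) = -3469562/(-4120384 + (652 + 576 - 7080)) = -3469562/(-4120384 - 5852) = -3469562/(-4126236) = -3469562*(-1/4126236) = 1734781/2063118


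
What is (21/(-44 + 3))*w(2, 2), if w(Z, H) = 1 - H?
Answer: 21/41 ≈ 0.51220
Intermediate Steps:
(21/(-44 + 3))*w(2, 2) = (21/(-44 + 3))*(1 - 1*2) = (21/(-41))*(1 - 2) = -1/41*21*(-1) = -21/41*(-1) = 21/41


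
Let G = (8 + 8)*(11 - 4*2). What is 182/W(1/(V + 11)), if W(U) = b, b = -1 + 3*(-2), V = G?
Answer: -26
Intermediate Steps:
G = 48 (G = 16*(11 - 8) = 16*3 = 48)
V = 48
b = -7 (b = -1 - 6 = -7)
W(U) = -7
182/W(1/(V + 11)) = 182/(-7) = 182*(-1/7) = -26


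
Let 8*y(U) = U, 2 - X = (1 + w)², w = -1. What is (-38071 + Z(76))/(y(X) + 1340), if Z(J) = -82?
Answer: -152612/5361 ≈ -28.467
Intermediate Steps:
X = 2 (X = 2 - (1 - 1)² = 2 - 1*0² = 2 - 1*0 = 2 + 0 = 2)
y(U) = U/8
(-38071 + Z(76))/(y(X) + 1340) = (-38071 - 82)/((⅛)*2 + 1340) = -38153/(¼ + 1340) = -38153/5361/4 = -38153*4/5361 = -152612/5361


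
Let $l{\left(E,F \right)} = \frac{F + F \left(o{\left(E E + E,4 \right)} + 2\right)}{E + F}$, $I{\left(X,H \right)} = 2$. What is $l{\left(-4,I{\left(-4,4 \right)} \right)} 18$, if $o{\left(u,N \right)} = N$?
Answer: $-126$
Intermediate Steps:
$l{\left(E,F \right)} = \frac{7 F}{E + F}$ ($l{\left(E,F \right)} = \frac{F + F \left(4 + 2\right)}{E + F} = \frac{F + F 6}{E + F} = \frac{F + 6 F}{E + F} = \frac{7 F}{E + F}$)
$l{\left(-4,I{\left(-4,4 \right)} \right)} 18 = 7 \cdot 2 \frac{1}{-4 + 2} \cdot 18 = 7 \cdot 2 \frac{1}{-2} \cdot 18 = 7 \cdot 2 \left(- \frac{1}{2}\right) 18 = \left(-7\right) 18 = -126$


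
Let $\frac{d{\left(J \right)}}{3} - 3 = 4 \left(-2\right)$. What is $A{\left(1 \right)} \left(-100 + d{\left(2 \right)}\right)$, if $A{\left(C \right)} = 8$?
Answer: $-920$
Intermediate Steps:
$d{\left(J \right)} = -15$ ($d{\left(J \right)} = 9 + 3 \cdot 4 \left(-2\right) = 9 + 3 \left(-8\right) = 9 - 24 = -15$)
$A{\left(1 \right)} \left(-100 + d{\left(2 \right)}\right) = 8 \left(-100 - 15\right) = 8 \left(-115\right) = -920$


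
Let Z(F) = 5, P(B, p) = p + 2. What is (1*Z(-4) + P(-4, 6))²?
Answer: 169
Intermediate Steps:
P(B, p) = 2 + p
(1*Z(-4) + P(-4, 6))² = (1*5 + (2 + 6))² = (5 + 8)² = 13² = 169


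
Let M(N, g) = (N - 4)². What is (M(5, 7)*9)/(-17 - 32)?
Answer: -9/49 ≈ -0.18367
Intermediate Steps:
M(N, g) = (-4 + N)²
(M(5, 7)*9)/(-17 - 32) = ((-4 + 5)²*9)/(-17 - 32) = (1²*9)/(-49) = (1*9)*(-1/49) = 9*(-1/49) = -9/49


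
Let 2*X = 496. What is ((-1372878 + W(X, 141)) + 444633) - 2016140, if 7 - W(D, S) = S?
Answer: -2944519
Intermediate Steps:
X = 248 (X = (1/2)*496 = 248)
W(D, S) = 7 - S
((-1372878 + W(X, 141)) + 444633) - 2016140 = ((-1372878 + (7 - 1*141)) + 444633) - 2016140 = ((-1372878 + (7 - 141)) + 444633) - 2016140 = ((-1372878 - 134) + 444633) - 2016140 = (-1373012 + 444633) - 2016140 = -928379 - 2016140 = -2944519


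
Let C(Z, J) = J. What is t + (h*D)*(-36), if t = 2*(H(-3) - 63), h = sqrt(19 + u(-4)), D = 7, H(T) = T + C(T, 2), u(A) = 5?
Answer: -128 - 504*sqrt(6) ≈ -1362.5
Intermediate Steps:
H(T) = 2 + T (H(T) = T + 2 = 2 + T)
h = 2*sqrt(6) (h = sqrt(19 + 5) = sqrt(24) = 2*sqrt(6) ≈ 4.8990)
t = -128 (t = 2*((2 - 3) - 63) = 2*(-1 - 63) = 2*(-64) = -128)
t + (h*D)*(-36) = -128 + ((2*sqrt(6))*7)*(-36) = -128 + (14*sqrt(6))*(-36) = -128 - 504*sqrt(6)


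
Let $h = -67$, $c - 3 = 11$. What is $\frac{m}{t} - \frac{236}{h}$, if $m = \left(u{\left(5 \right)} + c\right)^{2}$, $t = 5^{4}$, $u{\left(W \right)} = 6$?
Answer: $\frac{6972}{1675} \approx 4.1624$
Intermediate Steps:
$c = 14$ ($c = 3 + 11 = 14$)
$t = 625$
$m = 400$ ($m = \left(6 + 14\right)^{2} = 20^{2} = 400$)
$\frac{m}{t} - \frac{236}{h} = \frac{400}{625} - \frac{236}{-67} = 400 \cdot \frac{1}{625} - - \frac{236}{67} = \frac{16}{25} + \frac{236}{67} = \frac{6972}{1675}$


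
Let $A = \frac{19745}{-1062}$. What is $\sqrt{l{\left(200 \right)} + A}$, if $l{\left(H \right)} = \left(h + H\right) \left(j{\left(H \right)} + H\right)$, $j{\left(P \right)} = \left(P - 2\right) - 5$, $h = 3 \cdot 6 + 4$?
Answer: $\frac{\sqrt{10930989826}}{354} \approx 295.34$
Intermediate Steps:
$A = - \frac{19745}{1062}$ ($A = 19745 \left(- \frac{1}{1062}\right) = - \frac{19745}{1062} \approx -18.592$)
$h = 22$ ($h = 18 + 4 = 22$)
$j{\left(P \right)} = -7 + P$ ($j{\left(P \right)} = \left(-2 + P\right) - 5 = -7 + P$)
$l{\left(H \right)} = \left(-7 + 2 H\right) \left(22 + H\right)$ ($l{\left(H \right)} = \left(22 + H\right) \left(\left(-7 + H\right) + H\right) = \left(22 + H\right) \left(-7 + 2 H\right) = \left(-7 + 2 H\right) \left(22 + H\right)$)
$\sqrt{l{\left(200 \right)} + A} = \sqrt{\left(-154 + 2 \cdot 200^{2} + 37 \cdot 200\right) - \frac{19745}{1062}} = \sqrt{\left(-154 + 2 \cdot 40000 + 7400\right) - \frac{19745}{1062}} = \sqrt{\left(-154 + 80000 + 7400\right) - \frac{19745}{1062}} = \sqrt{87246 - \frac{19745}{1062}} = \sqrt{\frac{92635507}{1062}} = \frac{\sqrt{10930989826}}{354}$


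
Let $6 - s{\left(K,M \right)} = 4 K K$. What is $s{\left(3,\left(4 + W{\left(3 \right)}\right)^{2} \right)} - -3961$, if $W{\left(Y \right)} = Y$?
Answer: $3931$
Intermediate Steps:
$s{\left(K,M \right)} = 6 - 4 K^{2}$ ($s{\left(K,M \right)} = 6 - 4 K K = 6 - 4 K^{2}$)
$s{\left(3,\left(4 + W{\left(3 \right)}\right)^{2} \right)} - -3961 = \left(6 - 4 \cdot 3^{2}\right) - -3961 = \left(6 - 36\right) + 3961 = -30 + 3961 = 3931$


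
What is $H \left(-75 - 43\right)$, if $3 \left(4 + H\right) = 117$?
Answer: $-4130$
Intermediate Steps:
$H = 35$ ($H = -4 + \frac{1}{3} \cdot 117 = -4 + 39 = 35$)
$H \left(-75 - 43\right) = 35 \left(-75 - 43\right) = 35 \left(-118\right) = -4130$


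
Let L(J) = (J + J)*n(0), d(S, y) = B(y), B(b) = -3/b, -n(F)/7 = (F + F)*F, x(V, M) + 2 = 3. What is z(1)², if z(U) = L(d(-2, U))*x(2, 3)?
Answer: 0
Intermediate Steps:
x(V, M) = 1 (x(V, M) = -2 + 3 = 1)
n(F) = -14*F² (n(F) = -7*(F + F)*F = -7*2*F*F = -14*F²)
d(S, y) = -3/y
L(J) = 0 (L(J) = (J + J)*(-14*0²) = (2*J)*(-14*0) = (2*J)*0 = 0)
z(U) = 0 (z(U) = 0*1 = 0)
z(1)² = 0² = 0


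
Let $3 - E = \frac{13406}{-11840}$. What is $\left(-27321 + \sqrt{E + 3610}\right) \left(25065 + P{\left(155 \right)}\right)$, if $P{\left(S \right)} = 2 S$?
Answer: $-693270375 + \frac{5075 \sqrt{7916395310}}{296} \approx -6.9174 \cdot 10^{8}$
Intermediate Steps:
$E = \frac{24463}{5920}$ ($E = 3 - \frac{13406}{-11840} = 3 - 13406 \left(- \frac{1}{11840}\right) = 3 - - \frac{6703}{5920} = 3 + \frac{6703}{5920} = \frac{24463}{5920} \approx 4.1323$)
$\left(-27321 + \sqrt{E + 3610}\right) \left(25065 + P{\left(155 \right)}\right) = \left(-27321 + \sqrt{\frac{24463}{5920} + 3610}\right) \left(25065 + 2 \cdot 155\right) = \left(-27321 + \sqrt{\frac{21395663}{5920}}\right) \left(25065 + 310\right) = \left(-27321 + \frac{\sqrt{7916395310}}{1480}\right) 25375 = -693270375 + \frac{5075 \sqrt{7916395310}}{296}$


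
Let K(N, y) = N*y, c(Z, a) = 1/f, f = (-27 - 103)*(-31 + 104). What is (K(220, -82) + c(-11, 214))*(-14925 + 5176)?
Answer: 1669024910149/9490 ≈ 1.7587e+8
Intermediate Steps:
f = -9490 (f = -130*73 = -9490)
c(Z, a) = -1/9490 (c(Z, a) = 1/(-9490) = -1/9490)
(K(220, -82) + c(-11, 214))*(-14925 + 5176) = (220*(-82) - 1/9490)*(-14925 + 5176) = (-18040 - 1/9490)*(-9749) = -171199601/9490*(-9749) = 1669024910149/9490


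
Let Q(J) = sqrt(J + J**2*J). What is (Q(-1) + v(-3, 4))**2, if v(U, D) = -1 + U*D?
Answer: (13 - I*sqrt(2))**2 ≈ 167.0 - 36.77*I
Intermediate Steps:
Q(J) = sqrt(J + J**3)
v(U, D) = -1 + D*U
(Q(-1) + v(-3, 4))**2 = (sqrt(-1 + (-1)**3) + (-1 + 4*(-3)))**2 = (sqrt(-1 - 1) + (-1 - 12))**2 = (sqrt(-2) - 13)**2 = (I*sqrt(2) - 13)**2 = (-13 + I*sqrt(2))**2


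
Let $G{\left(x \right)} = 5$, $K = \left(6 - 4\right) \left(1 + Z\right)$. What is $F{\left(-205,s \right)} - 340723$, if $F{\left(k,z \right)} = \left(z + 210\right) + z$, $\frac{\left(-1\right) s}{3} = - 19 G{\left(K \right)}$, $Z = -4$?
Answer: $-339943$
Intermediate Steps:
$K = -6$ ($K = \left(6 - 4\right) \left(1 - 4\right) = 2 \left(-3\right) = -6$)
$s = 285$ ($s = - 3 \left(\left(-19\right) 5\right) = \left(-3\right) \left(-95\right) = 285$)
$F{\left(k,z \right)} = 210 + 2 z$ ($F{\left(k,z \right)} = \left(210 + z\right) + z = 210 + 2 z$)
$F{\left(-205,s \right)} - 340723 = \left(210 + 2 \cdot 285\right) - 340723 = \left(210 + 570\right) - 340723 = 780 - 340723 = -339943$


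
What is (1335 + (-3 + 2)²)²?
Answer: 1784896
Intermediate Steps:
(1335 + (-3 + 2)²)² = (1335 + (-1)²)² = (1335 + 1)² = 1336² = 1784896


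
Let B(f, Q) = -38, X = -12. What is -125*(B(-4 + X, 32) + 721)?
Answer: -85375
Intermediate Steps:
-125*(B(-4 + X, 32) + 721) = -125*(-38 + 721) = -125*683 = -85375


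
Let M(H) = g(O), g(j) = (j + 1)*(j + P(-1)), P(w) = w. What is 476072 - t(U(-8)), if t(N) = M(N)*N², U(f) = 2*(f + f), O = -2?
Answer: 473000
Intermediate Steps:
U(f) = 4*f (U(f) = 2*(2*f) = 4*f)
g(j) = (1 + j)*(-1 + j) (g(j) = (j + 1)*(j - 1) = (1 + j)*(-1 + j))
M(H) = 3 (M(H) = -1 + (-2)² = -1 + 4 = 3)
t(N) = 3*N²
476072 - t(U(-8)) = 476072 - 3*(4*(-8))² = 476072 - 3*(-32)² = 476072 - 3*1024 = 476072 - 1*3072 = 476072 - 3072 = 473000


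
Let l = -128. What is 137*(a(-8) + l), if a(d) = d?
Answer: -18632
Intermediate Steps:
137*(a(-8) + l) = 137*(-8 - 128) = 137*(-136) = -18632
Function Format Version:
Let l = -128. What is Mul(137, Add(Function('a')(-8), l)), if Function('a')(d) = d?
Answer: -18632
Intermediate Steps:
Mul(137, Add(Function('a')(-8), l)) = Mul(137, Add(-8, -128)) = Mul(137, -136) = -18632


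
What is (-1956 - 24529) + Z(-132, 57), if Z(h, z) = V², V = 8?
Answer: -26421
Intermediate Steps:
Z(h, z) = 64 (Z(h, z) = 8² = 64)
(-1956 - 24529) + Z(-132, 57) = (-1956 - 24529) + 64 = -26485 + 64 = -26421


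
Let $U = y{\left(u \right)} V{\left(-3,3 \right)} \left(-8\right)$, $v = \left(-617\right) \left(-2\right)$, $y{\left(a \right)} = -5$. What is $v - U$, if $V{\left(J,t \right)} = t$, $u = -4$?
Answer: $1114$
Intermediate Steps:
$v = 1234$
$U = 120$ ($U = \left(-5\right) 3 \left(-8\right) = \left(-15\right) \left(-8\right) = 120$)
$v - U = 1234 - 120 = 1114$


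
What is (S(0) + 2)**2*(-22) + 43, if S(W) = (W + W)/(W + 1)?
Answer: -45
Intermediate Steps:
S(W) = 2*W/(1 + W) (S(W) = (2*W)/(1 + W) = 2*W/(1 + W))
(S(0) + 2)**2*(-22) + 43 = (2*0/(1 + 0) + 2)**2*(-22) + 43 = (2*0/1 + 2)**2*(-22) + 43 = (2*0*1 + 2)**2*(-22) + 43 = (0 + 2)**2*(-22) + 43 = 2**2*(-22) + 43 = 4*(-22) + 43 = -88 + 43 = -45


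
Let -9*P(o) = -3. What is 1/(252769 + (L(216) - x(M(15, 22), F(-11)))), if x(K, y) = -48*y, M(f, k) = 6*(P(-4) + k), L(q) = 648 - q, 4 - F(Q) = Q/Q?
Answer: 1/253345 ≈ 3.9472e-6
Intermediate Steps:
F(Q) = 3 (F(Q) = 4 - Q/Q = 4 - 1*1 = 4 - 1 = 3)
P(o) = ⅓ (P(o) = -⅑*(-3) = ⅓)
M(f, k) = 2 + 6*k (M(f, k) = 6*(⅓ + k) = 2 + 6*k)
1/(252769 + (L(216) - x(M(15, 22), F(-11)))) = 1/(252769 + ((648 - 1*216) - (-48)*3)) = 1/(252769 + ((648 - 216) - 1*(-144))) = 1/(252769 + (432 + 144)) = 1/(252769 + 576) = 1/253345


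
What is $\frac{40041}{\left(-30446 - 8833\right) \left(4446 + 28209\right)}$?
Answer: $- \frac{4449}{142517305} \approx -3.1217 \cdot 10^{-5}$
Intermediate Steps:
$\frac{40041}{\left(-30446 - 8833\right) \left(4446 + 28209\right)} = \frac{40041}{\left(-39279\right) 32655} = \frac{40041}{-1282655745} = 40041 \left(- \frac{1}{1282655745}\right) = - \frac{4449}{142517305}$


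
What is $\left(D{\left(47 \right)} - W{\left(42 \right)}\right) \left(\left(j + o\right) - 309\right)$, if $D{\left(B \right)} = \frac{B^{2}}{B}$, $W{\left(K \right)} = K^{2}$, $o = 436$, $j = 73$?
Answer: $-343400$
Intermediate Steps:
$D{\left(B \right)} = B$
$\left(D{\left(47 \right)} - W{\left(42 \right)}\right) \left(\left(j + o\right) - 309\right) = \left(47 - 42^{2}\right) \left(\left(73 + 436\right) - 309\right) = \left(47 - 1764\right) \left(509 - 309\right) = \left(47 - 1764\right) 200 = \left(-1717\right) 200 = -343400$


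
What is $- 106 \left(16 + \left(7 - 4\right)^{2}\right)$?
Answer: $-2650$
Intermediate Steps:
$- 106 \left(16 + \left(7 - 4\right)^{2}\right) = - 106 \left(16 + 3^{2}\right) = - 106 \left(16 + 9\right) = \left(-106\right) 25 = -2650$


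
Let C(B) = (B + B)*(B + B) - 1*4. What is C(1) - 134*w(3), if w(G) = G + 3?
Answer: -804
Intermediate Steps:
w(G) = 3 + G
C(B) = -4 + 4*B² (C(B) = (2*B)*(2*B) - 4 = 4*B² - 4 = -4 + 4*B²)
C(1) - 134*w(3) = (-4 + 4*1²) - 134*(3 + 3) = (-4 + 4*1) - 134*6 = (-4 + 4) - 804 = 0 - 804 = -804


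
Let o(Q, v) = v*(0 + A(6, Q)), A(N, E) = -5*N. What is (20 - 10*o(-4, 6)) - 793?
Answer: 1027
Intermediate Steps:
o(Q, v) = -30*v (o(Q, v) = v*(0 - 5*6) = v*(0 - 30) = v*(-30) = -30*v)
(20 - 10*o(-4, 6)) - 793 = (20 - (-300)*6) - 793 = (20 - 10*(-180)) - 793 = (20 + 1800) - 793 = 1820 - 793 = 1027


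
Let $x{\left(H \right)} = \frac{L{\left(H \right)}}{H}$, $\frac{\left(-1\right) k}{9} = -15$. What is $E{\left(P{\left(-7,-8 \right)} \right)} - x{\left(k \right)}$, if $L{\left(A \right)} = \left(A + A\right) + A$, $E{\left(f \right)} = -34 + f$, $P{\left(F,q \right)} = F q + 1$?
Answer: $20$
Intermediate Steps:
$P{\left(F,q \right)} = 1 + F q$
$L{\left(A \right)} = 3 A$ ($L{\left(A \right)} = 2 A + A = 3 A$)
$k = 135$ ($k = \left(-9\right) \left(-15\right) = 135$)
$x{\left(H \right)} = 3$ ($x{\left(H \right)} = \frac{3 H}{H} = 3$)
$E{\left(P{\left(-7,-8 \right)} \right)} - x{\left(k \right)} = \left(-34 + \left(1 - -56\right)\right) - 3 = \left(-34 + \left(1 + 56\right)\right) - 3 = \left(-34 + 57\right) - 3 = 23 - 3 = 20$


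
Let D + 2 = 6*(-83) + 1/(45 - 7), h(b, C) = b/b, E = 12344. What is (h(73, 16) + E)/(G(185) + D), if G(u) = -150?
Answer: -156370/8233 ≈ -18.993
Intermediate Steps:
h(b, C) = 1
D = -18999/38 (D = -2 + (6*(-83) + 1/(45 - 7)) = -2 + (-498 + 1/38) = -2 - 18923/38 = -18999/38 ≈ -499.97)
(h(73, 16) + E)/(G(185) + D) = (1 + 12344)/(-150 - 18999/38) = 12345/(-24699/38) = 12345*(-38/24699) = -156370/8233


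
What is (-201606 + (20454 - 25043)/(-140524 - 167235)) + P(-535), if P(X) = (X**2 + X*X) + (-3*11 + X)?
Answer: 113955776073/307759 ≈ 3.7028e+5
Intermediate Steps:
P(X) = -33 + X + 2*X**2 (P(X) = (X**2 + X**2) + (-33 + X) = 2*X**2 + (-33 + X) = -33 + X + 2*X**2)
(-201606 + (20454 - 25043)/(-140524 - 167235)) + P(-535) = (-201606 + (20454 - 25043)/(-140524 - 167235)) + (-33 - 535 + 2*(-535)**2) = (-201606 - 4589/(-307759)) + (-33 - 535 + 2*286225) = (-201606 - 4589*(-1/307759)) + (-33 - 535 + 572450) = (-201606 + 4589/307759) + 571882 = -62046056365/307759 + 571882 = 113955776073/307759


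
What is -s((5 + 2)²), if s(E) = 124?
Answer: -124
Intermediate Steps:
-s((5 + 2)²) = -1*124 = -124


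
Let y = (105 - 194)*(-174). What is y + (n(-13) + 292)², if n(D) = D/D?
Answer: 101335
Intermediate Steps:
n(D) = 1
y = 15486 (y = -89*(-174) = 15486)
y + (n(-13) + 292)² = 15486 + (1 + 292)² = 15486 + 293² = 15486 + 85849 = 101335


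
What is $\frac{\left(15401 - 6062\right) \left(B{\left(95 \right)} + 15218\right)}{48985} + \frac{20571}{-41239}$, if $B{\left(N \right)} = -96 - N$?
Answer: $\frac{5786356182132}{2020092415} \approx 2864.4$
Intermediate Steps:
$\frac{\left(15401 - 6062\right) \left(B{\left(95 \right)} + 15218\right)}{48985} + \frac{20571}{-41239} = \frac{\left(15401 - 6062\right) \left(\left(-96 - 95\right) + 15218\right)}{48985} + \frac{20571}{-41239} = 9339 \left(\left(-96 - 95\right) + 15218\right) \frac{1}{48985} + 20571 \left(- \frac{1}{41239}\right) = 9339 \left(-191 + 15218\right) \frac{1}{48985} - \frac{20571}{41239} = 9339 \cdot 15027 \cdot \frac{1}{48985} - \frac{20571}{41239} = 140337153 \cdot \frac{1}{48985} - \frac{20571}{41239} = \frac{140337153}{48985} - \frac{20571}{41239} = \frac{5786356182132}{2020092415}$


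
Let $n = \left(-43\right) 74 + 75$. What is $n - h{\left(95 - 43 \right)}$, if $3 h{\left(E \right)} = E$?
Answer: $- \frac{9373}{3} \approx -3124.3$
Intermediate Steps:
$h{\left(E \right)} = \frac{E}{3}$
$n = -3107$ ($n = -3182 + 75 = -3107$)
$n - h{\left(95 - 43 \right)} = -3107 - \frac{95 - 43}{3} = -3107 - \frac{1}{3} \cdot 52 = -3107 - \frac{52}{3} = - \frac{9373}{3}$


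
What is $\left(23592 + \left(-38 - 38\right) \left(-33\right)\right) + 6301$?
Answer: $32401$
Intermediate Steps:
$\left(23592 + \left(-38 - 38\right) \left(-33\right)\right) + 6301 = \left(23592 - -2508\right) + 6301 = \left(23592 + 2508\right) + 6301 = 26100 + 6301 = 32401$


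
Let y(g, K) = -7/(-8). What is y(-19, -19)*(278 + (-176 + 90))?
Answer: 168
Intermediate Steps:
y(g, K) = 7/8 (y(g, K) = -7*(-1)/8 = -1*(-7/8) = 7/8)
y(-19, -19)*(278 + (-176 + 90)) = 7*(278 + (-176 + 90))/8 = 7*(278 - 86)/8 = (7/8)*192 = 168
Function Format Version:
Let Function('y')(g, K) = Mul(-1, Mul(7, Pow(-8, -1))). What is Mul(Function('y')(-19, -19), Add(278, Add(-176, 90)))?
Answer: 168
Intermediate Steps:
Function('y')(g, K) = Rational(7, 8) (Function('y')(g, K) = Mul(-1, Mul(7, Rational(-1, 8))) = Mul(-1, Rational(-7, 8)) = Rational(7, 8))
Mul(Function('y')(-19, -19), Add(278, Add(-176, 90))) = Mul(Rational(7, 8), Add(278, Add(-176, 90))) = Mul(Rational(7, 8), Add(278, -86)) = Mul(Rational(7, 8), 192) = 168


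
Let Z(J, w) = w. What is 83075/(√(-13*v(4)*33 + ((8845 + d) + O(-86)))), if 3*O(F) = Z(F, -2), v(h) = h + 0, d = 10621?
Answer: 83075*√39/832 ≈ 623.56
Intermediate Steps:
v(h) = h
O(F) = -⅔ (O(F) = (⅓)*(-2) = -⅔)
83075/(√(-13*v(4)*33 + ((8845 + d) + O(-86)))) = 83075/(√(-13*4*33 + ((8845 + 10621) - ⅔))) = 83075/(√(-52*33 + (19466 - ⅔))) = 83075/(√(-1716 + 58396/3)) = 83075/(√(53248/3)) = 83075/((64*√39/3)) = 83075*(√39/832) = 83075*√39/832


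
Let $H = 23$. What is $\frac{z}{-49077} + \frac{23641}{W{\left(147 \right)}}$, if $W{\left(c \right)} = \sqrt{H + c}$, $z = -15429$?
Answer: $\frac{5143}{16359} + \frac{23641 \sqrt{170}}{170} \approx 1813.5$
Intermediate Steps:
$W{\left(c \right)} = \sqrt{23 + c}$
$\frac{z}{-49077} + \frac{23641}{W{\left(147 \right)}} = - \frac{15429}{-49077} + \frac{23641}{\sqrt{23 + 147}} = \left(-15429\right) \left(- \frac{1}{49077}\right) + \frac{23641}{\sqrt{170}} = \frac{5143}{16359} + 23641 \frac{\sqrt{170}}{170} = \frac{5143}{16359} + \frac{23641 \sqrt{170}}{170}$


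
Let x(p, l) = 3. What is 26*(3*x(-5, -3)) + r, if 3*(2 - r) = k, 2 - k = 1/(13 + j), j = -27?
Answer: 9883/42 ≈ 235.31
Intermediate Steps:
k = 29/14 (k = 2 - 1/(13 - 27) = 2 - 1/(-14) = 2 - 1*(-1/14) = 2 + 1/14 = 29/14 ≈ 2.0714)
r = 55/42 (r = 2 - ⅓*29/14 = 2 - 29/42 = 55/42 ≈ 1.3095)
26*(3*x(-5, -3)) + r = 26*(3*3) + 55/42 = 26*9 + 55/42 = 234 + 55/42 = 9883/42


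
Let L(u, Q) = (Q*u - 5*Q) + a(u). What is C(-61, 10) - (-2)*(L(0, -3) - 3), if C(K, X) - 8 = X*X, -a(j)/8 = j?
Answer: 132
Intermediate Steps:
a(j) = -8*j
L(u, Q) = -8*u - 5*Q + Q*u (L(u, Q) = (Q*u - 5*Q) - 8*u = (-5*Q + Q*u) - 8*u = -8*u - 5*Q + Q*u)
C(K, X) = 8 + X² (C(K, X) = 8 + X*X = 8 + X²)
C(-61, 10) - (-2)*(L(0, -3) - 3) = (8 + 10²) - (-2)*((-8*0 - 5*(-3) - 3*0) - 3) = (8 + 100) - (-2)*((0 + 15 + 0) - 3) = 108 - (-2)*(15 - 3) = 108 - (-2)*12 = 108 - 1*(-24) = 108 + 24 = 132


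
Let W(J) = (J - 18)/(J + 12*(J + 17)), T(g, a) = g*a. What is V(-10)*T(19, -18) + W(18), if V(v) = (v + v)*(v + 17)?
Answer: 47880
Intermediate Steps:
T(g, a) = a*g
V(v) = 2*v*(17 + v) (V(v) = (2*v)*(17 + v) = 2*v*(17 + v))
W(J) = (-18 + J)/(204 + 13*J) (W(J) = (-18 + J)/(J + 12*(17 + J)) = (-18 + J)/(J + (204 + 12*J)) = (-18 + J)/(204 + 13*J))
V(-10)*T(19, -18) + W(18) = (2*(-10)*(17 - 10))*(-18*19) + (-18 + 18)/(204 + 13*18) = (2*(-10)*7)*(-342) + 0/(204 + 234) = -140*(-342) + 0/438 = 47880 + (1/438)*0 = 47880 + 0 = 47880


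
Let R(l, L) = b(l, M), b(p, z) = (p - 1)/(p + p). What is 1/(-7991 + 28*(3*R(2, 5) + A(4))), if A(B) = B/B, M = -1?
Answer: -1/7942 ≈ -0.00012591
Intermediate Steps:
b(p, z) = (-1 + p)/(2*p) (b(p, z) = (-1 + p)/((2*p)) = (-1 + p)*(1/(2*p)) = (-1 + p)/(2*p))
R(l, L) = (-1 + l)/(2*l)
A(B) = 1
1/(-7991 + 28*(3*R(2, 5) + A(4))) = 1/(-7991 + 28*(3*((½)*(-1 + 2)/2) + 1)) = 1/(-7991 + 28*(3*((½)*(½)*1) + 1)) = 1/(-7991 + 28*(3*(¼) + 1)) = 1/(-7991 + 28*(¾ + 1)) = 1/(-7991 + 28*(7/4)) = 1/(-7991 + 49) = 1/(-7942) = -1/7942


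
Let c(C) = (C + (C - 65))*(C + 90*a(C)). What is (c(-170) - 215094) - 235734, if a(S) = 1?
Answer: -418428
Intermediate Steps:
c(C) = (-65 + 2*C)*(90 + C) (c(C) = (C + (C - 65))*(C + 90*1) = (C + (-65 + C))*(C + 90) = (-65 + 2*C)*(90 + C))
(c(-170) - 215094) - 235734 = ((-5850 + 2*(-170)² + 115*(-170)) - 215094) - 235734 = ((-5850 + 2*28900 - 19550) - 215094) - 235734 = ((-5850 + 57800 - 19550) - 215094) - 235734 = (32400 - 215094) - 235734 = -182694 - 235734 = -418428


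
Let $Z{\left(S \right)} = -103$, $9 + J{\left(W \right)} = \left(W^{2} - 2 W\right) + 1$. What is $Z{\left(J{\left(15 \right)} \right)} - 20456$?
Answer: $-20559$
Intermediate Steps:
$J{\left(W \right)} = -8 + W^{2} - 2 W$ ($J{\left(W \right)} = -9 + \left(\left(W^{2} - 2 W\right) + 1\right) = -9 + \left(1 + W^{2} - 2 W\right) = -8 + W^{2} - 2 W$)
$Z{\left(J{\left(15 \right)} \right)} - 20456 = -103 - 20456 = -20559$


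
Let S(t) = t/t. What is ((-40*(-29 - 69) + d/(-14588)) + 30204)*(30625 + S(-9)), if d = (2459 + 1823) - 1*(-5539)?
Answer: 1088953568069/1042 ≈ 1.0451e+9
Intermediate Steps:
S(t) = 1
d = 9821 (d = 4282 + 5539 = 9821)
((-40*(-29 - 69) + d/(-14588)) + 30204)*(30625 + S(-9)) = ((-40*(-29 - 69) + 9821/(-14588)) + 30204)*(30625 + 1) = ((-40*(-98) + 9821*(-1/14588)) + 30204)*30626 = ((3920 - 1403/2084) + 30204)*30626 = (8167877/2084 + 30204)*30626 = (71113013/2084)*30626 = 1088953568069/1042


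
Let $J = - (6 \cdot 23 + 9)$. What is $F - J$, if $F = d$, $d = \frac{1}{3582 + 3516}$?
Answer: $\frac{1043407}{7098} \approx 147.0$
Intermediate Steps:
$J = -147$ ($J = - (138 + 9) = \left(-1\right) 147 = -147$)
$d = \frac{1}{7098} \approx 0.00014088$
$F = \frac{1}{7098} \approx 0.00014088$
$F - J = \frac{1}{7098} - -147 = \frac{1}{7098} + 147 = \frac{1043407}{7098}$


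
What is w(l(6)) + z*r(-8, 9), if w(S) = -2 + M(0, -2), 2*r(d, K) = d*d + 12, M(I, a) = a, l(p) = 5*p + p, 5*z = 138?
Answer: 5224/5 ≈ 1044.8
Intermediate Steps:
z = 138/5 (z = (1/5)*138 = 138/5 ≈ 27.600)
l(p) = 6*p
r(d, K) = 6 + d**2/2 (r(d, K) = (d*d + 12)/2 = (d**2 + 12)/2 = (12 + d**2)/2 = 6 + d**2/2)
w(S) = -4 (w(S) = -2 - 2 = -4)
w(l(6)) + z*r(-8, 9) = -4 + 138*(6 + (1/2)*(-8)**2)/5 = -4 + 138*(6 + (1/2)*64)/5 = -4 + 138*(6 + 32)/5 = -4 + (138/5)*38 = -4 + 5244/5 = 5224/5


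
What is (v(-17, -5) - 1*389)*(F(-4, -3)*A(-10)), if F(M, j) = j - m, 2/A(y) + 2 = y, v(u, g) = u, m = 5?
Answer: -1624/3 ≈ -541.33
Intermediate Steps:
A(y) = 2/(-2 + y)
F(M, j) = -5 + j (F(M, j) = j - 1*5 = j - 5 = -5 + j)
(v(-17, -5) - 1*389)*(F(-4, -3)*A(-10)) = (-17 - 1*389)*((-5 - 3)*(2/(-2 - 10))) = (-17 - 389)*(-16/(-12)) = -(-3248)*2*(-1/12) = -(-3248)*(-1)/6 = -406*4/3 = -1624/3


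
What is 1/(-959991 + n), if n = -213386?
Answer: -1/1173377 ≈ -8.5224e-7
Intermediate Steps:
1/(-959991 + n) = 1/(-959991 - 213386) = 1/(-1173377) = -1/1173377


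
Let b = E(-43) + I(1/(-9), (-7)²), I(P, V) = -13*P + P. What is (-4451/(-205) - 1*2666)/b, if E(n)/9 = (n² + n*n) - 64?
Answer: -1626237/20115010 ≈ -0.080847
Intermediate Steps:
E(n) = -576 + 18*n² (E(n) = 9*((n² + n*n) - 64) = 9*((n² + n²) - 64) = 9*(2*n² - 64) = 9*(-64 + 2*n²) = -576 + 18*n²)
I(P, V) = -12*P
b = 98122/3 (b = (-576 + 18*(-43)²) - 12/(-9) = (-576 + 18*1849) - 12*(-⅑) = (-576 + 33282) + 4/3 = 32706 + 4/3 = 98122/3 ≈ 32707.)
(-4451/(-205) - 1*2666)/b = (-4451/(-205) - 1*2666)/(98122/3) = (-4451*(-1/205) - 2666)*(3/98122) = (4451/205 - 2666)*(3/98122) = -542079/205*3/98122 = -1626237/20115010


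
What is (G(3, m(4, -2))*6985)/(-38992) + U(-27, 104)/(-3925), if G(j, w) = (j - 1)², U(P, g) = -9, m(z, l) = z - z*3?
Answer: -27328393/38260900 ≈ -0.71426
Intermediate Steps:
m(z, l) = -2*z (m(z, l) = z - 3*z = -2*z)
G(j, w) = (-1 + j)²
(G(3, m(4, -2))*6985)/(-38992) + U(-27, 104)/(-3925) = ((-1 + 3)²*6985)/(-38992) - 9/(-3925) = (2²*6985)*(-1/38992) - 9*(-1/3925) = (4*6985)*(-1/38992) + 9/3925 = 27940*(-1/38992) + 9/3925 = -6985/9748 + 9/3925 = -27328393/38260900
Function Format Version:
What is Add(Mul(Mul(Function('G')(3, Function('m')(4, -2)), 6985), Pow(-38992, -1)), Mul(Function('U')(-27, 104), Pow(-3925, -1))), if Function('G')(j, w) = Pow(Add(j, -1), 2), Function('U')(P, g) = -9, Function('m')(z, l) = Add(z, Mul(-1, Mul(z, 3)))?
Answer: Rational(-27328393, 38260900) ≈ -0.71426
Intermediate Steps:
Function('m')(z, l) = Mul(-2, z) (Function('m')(z, l) = Add(z, Mul(-1, Mul(3, z))) = Add(z, Mul(-3, z)) = Mul(-2, z))
Function('G')(j, w) = Pow(Add(-1, j), 2)
Add(Mul(Mul(Function('G')(3, Function('m')(4, -2)), 6985), Pow(-38992, -1)), Mul(Function('U')(-27, 104), Pow(-3925, -1))) = Add(Mul(Mul(Pow(Add(-1, 3), 2), 6985), Pow(-38992, -1)), Mul(-9, Pow(-3925, -1))) = Add(Mul(Mul(Pow(2, 2), 6985), Rational(-1, 38992)), Mul(-9, Rational(-1, 3925))) = Add(Mul(Mul(4, 6985), Rational(-1, 38992)), Rational(9, 3925)) = Add(Mul(27940, Rational(-1, 38992)), Rational(9, 3925)) = Add(Rational(-6985, 9748), Rational(9, 3925)) = Rational(-27328393, 38260900)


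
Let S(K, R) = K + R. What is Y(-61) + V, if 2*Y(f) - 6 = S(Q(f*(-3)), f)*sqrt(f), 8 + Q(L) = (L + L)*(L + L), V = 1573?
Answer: 1576 + 133887*I*sqrt(61)/2 ≈ 1576.0 + 5.2285e+5*I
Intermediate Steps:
Q(L) = -8 + 4*L**2 (Q(L) = -8 + (L + L)*(L + L) = -8 + (2*L)*(2*L) = -8 + 4*L**2)
Y(f) = 3 + sqrt(f)*(-8 + f + 36*f**2)/2 (Y(f) = 3 + (((-8 + 4*(f*(-3))**2) + f)*sqrt(f))/2 = 3 + (((-8 + 4*(-3*f)**2) + f)*sqrt(f))/2 = 3 + (((-8 + 4*(9*f**2)) + f)*sqrt(f))/2 = 3 + (((-8 + 36*f**2) + f)*sqrt(f))/2 = 3 + ((-8 + f + 36*f**2)*sqrt(f))/2 = 3 + (sqrt(f)*(-8 + f + 36*f**2))/2 = 3 + sqrt(f)*(-8 + f + 36*f**2)/2)
Y(-61) + V = (3 + sqrt(-61)*(-8 - 61 + 36*(-61)**2)/2) + 1573 = (3 + (I*sqrt(61))*(-8 - 61 + 36*3721)/2) + 1573 = (3 + (I*sqrt(61))*(-8 - 61 + 133956)/2) + 1573 = (3 + (1/2)*(I*sqrt(61))*133887) + 1573 = (3 + 133887*I*sqrt(61)/2) + 1573 = 1576 + 133887*I*sqrt(61)/2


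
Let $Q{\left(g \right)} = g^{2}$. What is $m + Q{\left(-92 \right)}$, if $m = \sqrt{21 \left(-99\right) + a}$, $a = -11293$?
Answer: $8464 + 2 i \sqrt{3343} \approx 8464.0 + 115.64 i$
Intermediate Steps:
$m = 2 i \sqrt{3343}$ ($m = \sqrt{21 \left(-99\right) - 11293} = \sqrt{-2079 - 11293} = \sqrt{-13372} = 2 i \sqrt{3343} \approx 115.64 i$)
$m + Q{\left(-92 \right)} = 2 i \sqrt{3343} + \left(-92\right)^{2} = 2 i \sqrt{3343} + 8464 = 8464 + 2 i \sqrt{3343}$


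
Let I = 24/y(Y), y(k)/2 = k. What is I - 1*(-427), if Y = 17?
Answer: 7271/17 ≈ 427.71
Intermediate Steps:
y(k) = 2*k
I = 12/17 (I = 24/((2*17)) = 24/34 = 24*(1/34) = 12/17 ≈ 0.70588)
I - 1*(-427) = 12/17 - 1*(-427) = 12/17 + 427 = 7271/17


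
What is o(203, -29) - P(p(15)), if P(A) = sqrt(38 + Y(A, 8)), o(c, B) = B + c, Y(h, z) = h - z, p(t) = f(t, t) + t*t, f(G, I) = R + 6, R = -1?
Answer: 174 - 2*sqrt(65) ≈ 157.88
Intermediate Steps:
f(G, I) = 5 (f(G, I) = -1 + 6 = 5)
p(t) = 5 + t**2 (p(t) = 5 + t*t = 5 + t**2)
P(A) = sqrt(30 + A) (P(A) = sqrt(38 + (A - 1*8)) = sqrt(38 + (A - 8)) = sqrt(38 + (-8 + A)) = sqrt(30 + A))
o(203, -29) - P(p(15)) = (-29 + 203) - sqrt(30 + (5 + 15**2)) = 174 - sqrt(30 + (5 + 225)) = 174 - sqrt(30 + 230) = 174 - sqrt(260) = 174 - 2*sqrt(65)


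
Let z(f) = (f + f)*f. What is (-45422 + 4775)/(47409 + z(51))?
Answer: -13549/17537 ≈ -0.77260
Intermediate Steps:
z(f) = 2*f**2 (z(f) = (2*f)*f = 2*f**2)
(-45422 + 4775)/(47409 + z(51)) = (-45422 + 4775)/(47409 + 2*51**2) = -40647/(47409 + 2*2601) = -40647/(47409 + 5202) = -40647/52611 = -40647*1/52611 = -13549/17537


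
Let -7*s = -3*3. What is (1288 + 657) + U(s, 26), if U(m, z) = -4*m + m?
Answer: 13588/7 ≈ 1941.1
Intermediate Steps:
s = 9/7 (s = -(-3)*3/7 = -⅐*(-9) = 9/7 ≈ 1.2857)
U(m, z) = -3*m
(1288 + 657) + U(s, 26) = (1288 + 657) - 3*9/7 = 1945 - 27/7 = 13588/7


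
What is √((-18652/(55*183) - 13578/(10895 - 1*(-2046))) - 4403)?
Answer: I*√74747746330123250505/130251165 ≈ 66.377*I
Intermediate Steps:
√((-18652/(55*183) - 13578/(10895 - 1*(-2046))) - 4403) = √((-18652/10065 - 13578/(10895 + 2046)) - 4403) = √((-18652*1/10065 - 13578/12941) - 4403) = √((-18652/10065 - 13578*1/12941) - 4403) = √((-18652/10065 - 13578/12941) - 4403) = √(-378038102/130251165 - 4403) = √(-573873917597/130251165) = I*√74747746330123250505/130251165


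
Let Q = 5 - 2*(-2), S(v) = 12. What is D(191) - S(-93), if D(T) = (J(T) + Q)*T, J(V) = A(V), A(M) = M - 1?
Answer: 37997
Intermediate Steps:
A(M) = -1 + M
J(V) = -1 + V
Q = 9 (Q = 5 + 4 = 9)
D(T) = T*(8 + T) (D(T) = ((-1 + T) + 9)*T = (8 + T)*T = T*(8 + T))
D(191) - S(-93) = 191*(8 + 191) - 1*12 = 191*199 - 12 = 38009 - 12 = 37997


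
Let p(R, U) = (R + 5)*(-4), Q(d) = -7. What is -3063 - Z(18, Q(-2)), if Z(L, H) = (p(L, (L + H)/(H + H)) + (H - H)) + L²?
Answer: -3295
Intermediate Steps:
p(R, U) = -20 - 4*R (p(R, U) = (5 + R)*(-4) = -20 - 4*R)
Z(L, H) = -20 + L² - 4*L (Z(L, H) = ((-20 - 4*L) + (H - H)) + L² = ((-20 - 4*L) + 0) + L² = (-20 - 4*L) + L² = -20 + L² - 4*L)
-3063 - Z(18, Q(-2)) = -3063 - (-20 + 18² - 4*18) = -3063 - (-20 + 324 - 72) = -3063 - 1*232 = -3063 - 232 = -3295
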